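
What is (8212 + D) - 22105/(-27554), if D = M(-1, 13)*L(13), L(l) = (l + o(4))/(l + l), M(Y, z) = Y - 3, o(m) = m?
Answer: 2940905353/358202 ≈ 8210.2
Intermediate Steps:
M(Y, z) = -3 + Y
L(l) = (4 + l)/(2*l) (L(l) = (l + 4)/(l + l) = (4 + l)/((2*l)) = (4 + l)*(1/(2*l)) = (4 + l)/(2*l))
D = -34/13 (D = (-3 - 1)*((½)*(4 + 13)/13) = -2*17/13 = -4*17/26 = -34/13 ≈ -2.6154)
(8212 + D) - 22105/(-27554) = (8212 - 34/13) - 22105/(-27554) = 106722/13 - 22105*(-1/27554) = 106722/13 + 22105/27554 = 2940905353/358202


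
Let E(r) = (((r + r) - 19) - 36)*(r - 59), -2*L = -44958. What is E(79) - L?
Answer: -20419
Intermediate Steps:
L = 22479 (L = -1/2*(-44958) = 22479)
E(r) = (-59 + r)*(-55 + 2*r) (E(r) = ((2*r - 19) - 36)*(-59 + r) = ((-19 + 2*r) - 36)*(-59 + r) = (-55 + 2*r)*(-59 + r) = (-59 + r)*(-55 + 2*r))
E(79) - L = (3245 - 173*79 + 2*79**2) - 1*22479 = (3245 - 13667 + 2*6241) - 22479 = (3245 - 13667 + 12482) - 22479 = 2060 - 22479 = -20419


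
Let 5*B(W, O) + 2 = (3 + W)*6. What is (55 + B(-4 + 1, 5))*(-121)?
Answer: -33033/5 ≈ -6606.6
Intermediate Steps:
B(W, O) = 16/5 + 6*W/5 (B(W, O) = -⅖ + ((3 + W)*6)/5 = -⅖ + (18 + 6*W)/5 = -⅖ + (18/5 + 6*W/5) = 16/5 + 6*W/5)
(55 + B(-4 + 1, 5))*(-121) = (55 + (16/5 + 6*(-4 + 1)/5))*(-121) = (55 + (16/5 + (6/5)*(-3)))*(-121) = (55 + (16/5 - 18/5))*(-121) = (55 - ⅖)*(-121) = (273/5)*(-121) = -33033/5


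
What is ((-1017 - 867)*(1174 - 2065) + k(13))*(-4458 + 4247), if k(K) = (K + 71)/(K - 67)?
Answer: -3187742002/9 ≈ -3.5419e+8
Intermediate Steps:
k(K) = (71 + K)/(-67 + K)
((-1017 - 867)*(1174 - 2065) + k(13))*(-4458 + 4247) = ((-1017 - 867)*(1174 - 2065) + (71 + 13)/(-67 + 13))*(-4458 + 4247) = (-1884*(-891) + 84/(-54))*(-211) = (1678644 - 1/54*84)*(-211) = (1678644 - 14/9)*(-211) = (15107782/9)*(-211) = -3187742002/9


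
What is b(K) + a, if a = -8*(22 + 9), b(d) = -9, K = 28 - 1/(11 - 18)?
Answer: -257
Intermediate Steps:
K = 197/7 (K = 28 - 1/(-7) = 28 - 1*(-⅐) = 28 + ⅐ = 197/7 ≈ 28.143)
a = -248 (a = -8*31 = -248)
b(K) + a = -9 - 248 = -257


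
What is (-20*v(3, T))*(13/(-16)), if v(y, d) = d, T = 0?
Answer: 0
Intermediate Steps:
(-20*v(3, T))*(13/(-16)) = (-20*0)*(13/(-16)) = 0*(13*(-1/16)) = 0*(-13/16) = 0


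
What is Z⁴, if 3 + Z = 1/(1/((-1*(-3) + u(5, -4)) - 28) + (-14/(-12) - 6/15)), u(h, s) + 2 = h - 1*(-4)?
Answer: 6765201/1048576 ≈ 6.4518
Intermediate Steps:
u(h, s) = 2 + h (u(h, s) = -2 + (h - 1*(-4)) = -2 + (h + 4) = -2 + (4 + h) = 2 + h)
Z = -51/32 (Z = -3 + 1/(1/((-1*(-3) + (2 + 5)) - 28) + (-14/(-12) - 6/15)) = -3 + 1/(1/((3 + 7) - 28) + (-14*(-1/12) - 6*1/15)) = -3 + 1/(1/(10 - 28) + (7/6 - ⅖)) = -3 + 1/(1/(-18) + 23/30) = -3 + 1/(-1/18 + 23/30) = -3 + 1/(32/45) = -3 + 45/32 = -51/32 ≈ -1.5938)
Z⁴ = (-51/32)⁴ = 6765201/1048576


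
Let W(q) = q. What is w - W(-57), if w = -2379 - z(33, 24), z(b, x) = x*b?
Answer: -3114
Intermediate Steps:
z(b, x) = b*x
w = -3171 (w = -2379 - 33*24 = -2379 - 1*792 = -2379 - 792 = -3171)
w - W(-57) = -3171 - 1*(-57) = -3171 + 57 = -3114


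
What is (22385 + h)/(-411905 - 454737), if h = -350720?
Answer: 46905/123806 ≈ 0.37886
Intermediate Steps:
(22385 + h)/(-411905 - 454737) = (22385 - 350720)/(-411905 - 454737) = -328335/(-866642) = -328335*(-1/866642) = 46905/123806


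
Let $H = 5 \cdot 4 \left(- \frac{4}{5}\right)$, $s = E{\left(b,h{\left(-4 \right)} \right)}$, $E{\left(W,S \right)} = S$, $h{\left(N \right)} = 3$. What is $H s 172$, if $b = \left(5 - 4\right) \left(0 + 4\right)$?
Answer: $-8256$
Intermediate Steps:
$b = 4$ ($b = 1 \cdot 4 = 4$)
$s = 3$
$H = -16$ ($H = 20 \left(\left(-4\right) \frac{1}{5}\right) = 20 \left(- \frac{4}{5}\right) = -16$)
$H s 172 = - 16 \cdot 3 \cdot 172 = \left(-16\right) 516 = -8256$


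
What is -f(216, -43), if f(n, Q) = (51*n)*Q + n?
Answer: 473472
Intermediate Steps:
f(n, Q) = n + 51*Q*n (f(n, Q) = 51*Q*n + n = n + 51*Q*n)
-f(216, -43) = -216*(1 + 51*(-43)) = -216*(1 - 2193) = -216*(-2192) = -1*(-473472) = 473472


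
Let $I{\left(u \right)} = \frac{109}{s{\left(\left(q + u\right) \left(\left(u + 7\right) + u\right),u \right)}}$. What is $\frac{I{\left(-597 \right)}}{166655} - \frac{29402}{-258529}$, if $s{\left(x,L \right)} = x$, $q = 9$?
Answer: $\frac{3419977664986021}{30071539298888220} \approx 0.11373$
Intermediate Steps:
$I{\left(u \right)} = \frac{109}{\left(7 + 2 u\right) \left(9 + u\right)}$ ($I{\left(u \right)} = \frac{109}{\left(9 + u\right) \left(\left(u + 7\right) + u\right)} = \frac{109}{\left(9 + u\right) \left(\left(7 + u\right) + u\right)} = \frac{109}{\left(9 + u\right) \left(7 + 2 u\right)} = \frac{109}{\left(7 + 2 u\right) \left(9 + u\right)}$)
$\frac{I{\left(-597 \right)}}{166655} - \frac{29402}{-258529} = \frac{109 \frac{1}{63 + 2 \left(-597\right)^{2} + 25 \left(-597\right)}}{166655} - \frac{29402}{-258529} = \frac{109}{63 + 2 \cdot 356409 - 14925} \cdot \frac{1}{166655} - - \frac{29402}{258529} = \frac{109}{63 + 712818 - 14925} \cdot \frac{1}{166655} + \frac{29402}{258529} = \frac{109}{697956} \cdot \frac{1}{166655} + \frac{29402}{258529} = \frac{109}{116317857180} + \frac{29402}{258529} = \frac{3419977664986021}{30071539298888220}$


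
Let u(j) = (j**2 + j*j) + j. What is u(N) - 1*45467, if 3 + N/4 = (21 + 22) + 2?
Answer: 11149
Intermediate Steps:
N = 168 (N = -12 + 4*((21 + 22) + 2) = -12 + 4*(43 + 2) = -12 + 4*45 = -12 + 180 = 168)
u(j) = j + 2*j**2 (u(j) = (j**2 + j**2) + j = 2*j**2 + j = j + 2*j**2)
u(N) - 1*45467 = 168*(1 + 2*168) - 1*45467 = 168*(1 + 336) - 45467 = 168*337 - 45467 = 56616 - 45467 = 11149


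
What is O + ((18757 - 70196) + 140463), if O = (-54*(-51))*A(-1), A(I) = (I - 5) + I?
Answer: 69746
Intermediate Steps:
A(I) = -5 + 2*I (A(I) = (-5 + I) + I = -5 + 2*I)
O = -19278 (O = (-54*(-51))*(-5 + 2*(-1)) = 2754*(-5 - 2) = 2754*(-7) = -19278)
O + ((18757 - 70196) + 140463) = -19278 + ((18757 - 70196) + 140463) = -19278 + (-51439 + 140463) = -19278 + 89024 = 69746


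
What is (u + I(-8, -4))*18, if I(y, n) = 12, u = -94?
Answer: -1476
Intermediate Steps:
(u + I(-8, -4))*18 = (-94 + 12)*18 = -82*18 = -1476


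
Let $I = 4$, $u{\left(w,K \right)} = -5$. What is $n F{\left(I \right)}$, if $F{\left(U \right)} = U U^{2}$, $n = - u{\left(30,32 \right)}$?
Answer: $320$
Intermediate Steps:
$n = 5$ ($n = \left(-1\right) \left(-5\right) = 5$)
$F{\left(U \right)} = U^{3}$
$n F{\left(I \right)} = 5 \cdot 4^{3} = 5 \cdot 64 = 320$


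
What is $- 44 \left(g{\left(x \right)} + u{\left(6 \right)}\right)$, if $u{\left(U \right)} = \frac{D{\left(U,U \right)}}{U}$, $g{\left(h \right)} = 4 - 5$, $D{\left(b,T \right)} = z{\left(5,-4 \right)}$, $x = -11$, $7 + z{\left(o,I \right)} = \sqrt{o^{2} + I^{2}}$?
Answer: $\frac{286}{3} - \frac{22 \sqrt{41}}{3} \approx 48.377$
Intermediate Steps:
$z{\left(o,I \right)} = -7 + \sqrt{I^{2} + o^{2}}$ ($z{\left(o,I \right)} = -7 + \sqrt{o^{2} + I^{2}} = -7 + \sqrt{I^{2} + o^{2}}$)
$D{\left(b,T \right)} = -7 + \sqrt{41}$ ($D{\left(b,T \right)} = -7 + \sqrt{\left(-4\right)^{2} + 5^{2}} = -7 + \sqrt{16 + 25} = -7 + \sqrt{41}$)
$g{\left(h \right)} = -1$ ($g{\left(h \right)} = 4 - 5 = -1$)
$u{\left(U \right)} = \frac{-7 + \sqrt{41}}{U}$
$- 44 \left(g{\left(x \right)} + u{\left(6 \right)}\right) = - 44 \left(-1 + \frac{-7 + \sqrt{41}}{6}\right) = - 44 \left(-1 - \left(\frac{7}{6} - \frac{\sqrt{41}}{6}\right)\right) = - 44 \left(- \frac{13}{6} + \frac{\sqrt{41}}{6}\right) = \frac{286}{3} - \frac{22 \sqrt{41}}{3}$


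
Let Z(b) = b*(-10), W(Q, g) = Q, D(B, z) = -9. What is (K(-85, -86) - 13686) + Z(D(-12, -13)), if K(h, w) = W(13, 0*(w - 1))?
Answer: -13583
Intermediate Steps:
K(h, w) = 13
Z(b) = -10*b
(K(-85, -86) - 13686) + Z(D(-12, -13)) = (13 - 13686) - 10*(-9) = -13673 + 90 = -13583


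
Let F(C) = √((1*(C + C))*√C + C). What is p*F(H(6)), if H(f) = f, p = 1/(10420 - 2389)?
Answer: √(6 + 12*√6)/8031 ≈ 0.00074079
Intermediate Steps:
p = 1/8031 ≈ 0.00012452
F(C) = √(C + 2*C^(3/2)) (F(C) = √((1*(2*C))*√C + C) = √((2*C)*√C + C) = √(2*C^(3/2) + C) = √(C + 2*C^(3/2)))
p*F(H(6)) = √(6 + 2*6^(3/2))/8031 = √(6 + 2*(6*√6))/8031 = √(6 + 12*√6)/8031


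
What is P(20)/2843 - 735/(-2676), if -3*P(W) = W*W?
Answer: 1732805/7607868 ≈ 0.22776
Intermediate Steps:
P(W) = -W²/3 (P(W) = -W*W/3 = -W²/3)
P(20)/2843 - 735/(-2676) = -⅓*20²/2843 - 735/(-2676) = -⅓*400*(1/2843) - 735*(-1/2676) = -400/3*1/2843 + 245/892 = -400/8529 + 245/892 = 1732805/7607868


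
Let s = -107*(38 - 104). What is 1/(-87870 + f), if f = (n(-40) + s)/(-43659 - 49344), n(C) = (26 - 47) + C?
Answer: -93003/8172180611 ≈ -1.1380e-5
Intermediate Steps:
n(C) = -21 + C
s = 7062 (s = -107*(-66) = 7062)
f = -7001/93003 (f = ((-21 - 40) + 7062)/(-43659 - 49344) = (-61 + 7062)/(-93003) = 7001*(-1/93003) = -7001/93003 ≈ -0.075277)
1/(-87870 + f) = 1/(-87870 - 7001/93003) = 1/(-8172180611/93003) = -93003/8172180611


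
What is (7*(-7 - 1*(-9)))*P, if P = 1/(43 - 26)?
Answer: 14/17 ≈ 0.82353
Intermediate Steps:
P = 1/17 ≈ 0.058824
(7*(-7 - 1*(-9)))*P = (7*(-7 - 1*(-9)))*(1/17) = (7*(-7 + 9))*(1/17) = (7*2)*(1/17) = 14*(1/17) = 14/17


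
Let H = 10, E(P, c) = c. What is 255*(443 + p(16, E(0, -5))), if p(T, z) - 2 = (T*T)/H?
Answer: 120003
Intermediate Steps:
p(T, z) = 2 + T**2/10 (p(T, z) = 2 + (T*T)/10 = 2 + T**2*(1/10) = 2 + T**2/10)
255*(443 + p(16, E(0, -5))) = 255*(443 + (2 + (1/10)*16**2)) = 255*(443 + (2 + (1/10)*256)) = 255*(443 + (2 + 128/5)) = 255*(443 + 138/5) = 255*(2353/5) = 120003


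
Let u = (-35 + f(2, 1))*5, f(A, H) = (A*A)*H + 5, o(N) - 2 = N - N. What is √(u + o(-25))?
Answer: 8*I*√2 ≈ 11.314*I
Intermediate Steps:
o(N) = 2 (o(N) = 2 + (N - N) = 2 + 0 = 2)
f(A, H) = 5 + H*A² (f(A, H) = A²*H + 5 = H*A² + 5 = 5 + H*A²)
u = -130 (u = (-35 + (5 + 1*2²))*5 = (-35 + (5 + 1*4))*5 = (-35 + (5 + 4))*5 = (-35 + 9)*5 = -26*5 = -130)
√(u + o(-25)) = √(-130 + 2) = √(-128) = 8*I*√2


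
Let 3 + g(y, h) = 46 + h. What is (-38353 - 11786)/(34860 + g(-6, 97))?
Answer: -50139/35000 ≈ -1.4325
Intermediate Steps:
g(y, h) = 43 + h (g(y, h) = -3 + (46 + h) = 43 + h)
(-38353 - 11786)/(34860 + g(-6, 97)) = (-38353 - 11786)/(34860 + (43 + 97)) = -50139/(34860 + 140) = -50139/35000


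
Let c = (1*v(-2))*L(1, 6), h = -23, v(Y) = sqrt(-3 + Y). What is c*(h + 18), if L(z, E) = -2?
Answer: 10*I*sqrt(5) ≈ 22.361*I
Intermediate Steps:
c = -2*I*sqrt(5) (c = (1*sqrt(-3 - 2))*(-2) = (1*sqrt(-5))*(-2) = (1*(I*sqrt(5)))*(-2) = (I*sqrt(5))*(-2) = -2*I*sqrt(5) ≈ -4.4721*I)
c*(h + 18) = (-2*I*sqrt(5))*(-23 + 18) = -2*I*sqrt(5)*(-5) = 10*I*sqrt(5)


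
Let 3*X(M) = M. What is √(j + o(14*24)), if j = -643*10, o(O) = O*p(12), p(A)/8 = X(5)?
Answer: 5*I*√78 ≈ 44.159*I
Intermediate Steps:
X(M) = M/3
p(A) = 40/3 (p(A) = 8*((⅓)*5) = 8*(5/3) = 40/3)
o(O) = 40*O/3 (o(O) = O*(40/3) = 40*O/3)
j = -6430
√(j + o(14*24)) = √(-6430 + 40*(14*24)/3) = √(-6430 + (40/3)*336) = √(-6430 + 4480) = √(-1950) = 5*I*√78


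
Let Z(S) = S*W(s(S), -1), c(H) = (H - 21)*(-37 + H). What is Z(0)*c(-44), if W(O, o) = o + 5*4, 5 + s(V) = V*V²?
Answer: 0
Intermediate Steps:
s(V) = -5 + V³ (s(V) = -5 + V*V² = -5 + V³)
c(H) = (-37 + H)*(-21 + H) (c(H) = (-21 + H)*(-37 + H) = (-37 + H)*(-21 + H))
W(O, o) = 20 + o (W(O, o) = o + 20 = 20 + o)
Z(S) = 19*S (Z(S) = S*(20 - 1) = S*19 = 19*S)
Z(0)*c(-44) = (19*0)*(777 + (-44)² - 58*(-44)) = 0*(777 + 1936 + 2552) = 0*5265 = 0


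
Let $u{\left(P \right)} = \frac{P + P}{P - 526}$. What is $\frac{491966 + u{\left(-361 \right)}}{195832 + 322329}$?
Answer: $\frac{436374564}{459608807} \approx 0.94945$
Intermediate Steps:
$u{\left(P \right)} = \frac{2 P}{-526 + P}$
$\frac{491966 + u{\left(-361 \right)}}{195832 + 322329} = \frac{491966 + 2 \left(-361\right) \frac{1}{-526 - 361}}{195832 + 322329} = \frac{491966 + 2 \left(-361\right) \frac{1}{-887}}{518161} = \left(491966 + 2 \left(-361\right) \left(- \frac{1}{887}\right)\right) \frac{1}{518161} = \left(491966 + \frac{722}{887}\right) \frac{1}{518161} = \frac{436374564}{887} \cdot \frac{1}{518161} = \frac{436374564}{459608807}$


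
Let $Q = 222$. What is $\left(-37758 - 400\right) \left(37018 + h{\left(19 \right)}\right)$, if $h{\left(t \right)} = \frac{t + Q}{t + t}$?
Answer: $- \frac{26842722075}{19} \approx -1.4128 \cdot 10^{9}$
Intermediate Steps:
$h{\left(t \right)} = \frac{222 + t}{2 t}$ ($h{\left(t \right)} = \frac{t + 222}{t + t} = \frac{222 + t}{2 t}$)
$\left(-37758 - 400\right) \left(37018 + h{\left(19 \right)}\right) = \left(-37758 - 400\right) \left(37018 + \frac{222 + 19}{2 \cdot 19}\right) = - 38158 \left(37018 + \frac{1}{2} \cdot \frac{1}{19} \cdot 241\right) = - 38158 \left(37018 + \frac{241}{38}\right) = \left(-38158\right) \frac{1406925}{38} = - \frac{26842722075}{19}$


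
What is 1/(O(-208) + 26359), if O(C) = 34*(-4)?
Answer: 1/26223 ≈ 3.8134e-5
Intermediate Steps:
O(C) = -136
1/(O(-208) + 26359) = 1/(-136 + 26359) = 1/26223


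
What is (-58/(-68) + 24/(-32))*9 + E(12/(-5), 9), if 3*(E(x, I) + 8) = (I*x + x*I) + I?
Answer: -6281/340 ≈ -18.474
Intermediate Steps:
E(x, I) = -8 + I/3 + 2*I*x/3 (E(x, I) = -8 + ((I*x + x*I) + I)/3 = -8 + ((I*x + I*x) + I)/3 = -8 + (2*I*x + I)/3 = -8 + (I + 2*I*x)/3 = -8 + (I/3 + 2*I*x/3) = -8 + I/3 + 2*I*x/3)
(-58/(-68) + 24/(-32))*9 + E(12/(-5), 9) = (-58/(-68) + 24/(-32))*9 + (-8 + (⅓)*9 + (⅔)*9*(12/(-5))) = (-58*(-1/68) + 24*(-1/32))*9 + (-8 + 3 + (⅔)*9*(12*(-⅕))) = (29/34 - ¾)*9 + (-8 + 3 + (⅔)*9*(-12/5)) = (7/68)*9 + (-8 + 3 - 72/5) = 63/68 - 97/5 = -6281/340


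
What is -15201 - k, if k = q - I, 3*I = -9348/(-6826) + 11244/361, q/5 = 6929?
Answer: -61401553316/1232093 ≈ -49835.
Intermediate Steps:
q = 34645 (q = 5*6929 = 34645)
I = 13354362/1232093 (I = (-9348/(-6826) + 11244/361)/3 = (-9348*(-1/6826) + 11244*(1/361))/3 = (4674/3413 + 11244/361)/3 = (⅓)*(40063086/1232093) = 13354362/1232093 ≈ 10.839)
k = 42672507623/1232093 (k = 34645 - 1*13354362/1232093 = 34645 - 13354362/1232093 = 42672507623/1232093 ≈ 34634.)
-15201 - k = -15201 - 1*42672507623/1232093 = -15201 - 42672507623/1232093 = -61401553316/1232093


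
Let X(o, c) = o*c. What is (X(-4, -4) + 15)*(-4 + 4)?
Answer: 0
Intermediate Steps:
X(o, c) = c*o
(X(-4, -4) + 15)*(-4 + 4) = (-4*(-4) + 15)*(-4 + 4) = (16 + 15)*0 = 31*0 = 0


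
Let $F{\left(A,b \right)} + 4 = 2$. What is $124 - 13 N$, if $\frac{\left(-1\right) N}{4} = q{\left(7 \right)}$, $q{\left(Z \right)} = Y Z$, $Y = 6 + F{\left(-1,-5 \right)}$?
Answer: $1580$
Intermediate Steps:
$F{\left(A,b \right)} = -2$ ($F{\left(A,b \right)} = -4 + 2 = -2$)
$Y = 4$ ($Y = 6 - 2 = 4$)
$q{\left(Z \right)} = 4 Z$
$N = -112$ ($N = - 4 \cdot 4 \cdot 7 = \left(-4\right) 28 = -112$)
$124 - 13 N = 124 - -1456 = 124 + 1456 = 1580$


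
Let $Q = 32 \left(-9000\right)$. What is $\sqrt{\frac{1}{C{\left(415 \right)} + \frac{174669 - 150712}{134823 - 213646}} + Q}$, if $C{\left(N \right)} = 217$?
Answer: $\frac{i \sqrt{84023439312136514218}}{17080634} \approx 536.66 i$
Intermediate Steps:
$Q = -288000$
$\sqrt{\frac{1}{C{\left(415 \right)} + \frac{174669 - 150712}{134823 - 213646}} + Q} = \sqrt{\frac{1}{217 + \frac{174669 - 150712}{134823 - 213646}} - 288000} = \sqrt{\frac{1}{217 + \frac{23957}{-78823}} - 288000} = \sqrt{\frac{1}{217 + 23957 \left(- \frac{1}{78823}\right)} - 288000} = \sqrt{\frac{1}{217 - \frac{23957}{78823}} - 288000} = \sqrt{\frac{1}{\frac{17080634}{78823}} - 288000} = \sqrt{\frac{78823}{17080634} - 288000} = \sqrt{- \frac{4919222513177}{17080634}} = \frac{i \sqrt{84023439312136514218}}{17080634}$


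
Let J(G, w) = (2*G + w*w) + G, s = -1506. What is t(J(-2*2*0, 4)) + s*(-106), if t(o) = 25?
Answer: 159661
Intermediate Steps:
J(G, w) = w² + 3*G (J(G, w) = (2*G + w²) + G = (w² + 2*G) + G = w² + 3*G)
t(J(-2*2*0, 4)) + s*(-106) = 25 - 1506*(-106) = 25 + 159636 = 159661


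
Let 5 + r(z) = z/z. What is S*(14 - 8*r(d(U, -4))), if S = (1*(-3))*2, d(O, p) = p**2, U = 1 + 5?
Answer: -276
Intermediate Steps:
U = 6
r(z) = -4 (r(z) = -5 + z/z = -5 + 1 = -4)
S = -6 (S = -3*2 = -6)
S*(14 - 8*r(d(U, -4))) = -6*(14 - 8*(-4)) = -6*(14 + 32) = -6*46 = -276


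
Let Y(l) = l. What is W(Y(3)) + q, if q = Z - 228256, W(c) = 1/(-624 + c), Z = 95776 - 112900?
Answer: -152380981/621 ≈ -2.4538e+5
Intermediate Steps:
Z = -17124
q = -245380 (q = -17124 - 228256 = -245380)
W(Y(3)) + q = 1/(-624 + 3) - 245380 = 1/(-621) - 245380 = -1/621 - 245380 = -152380981/621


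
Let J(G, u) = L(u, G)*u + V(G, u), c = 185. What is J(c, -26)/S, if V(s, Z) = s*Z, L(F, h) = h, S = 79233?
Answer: -9620/79233 ≈ -0.12141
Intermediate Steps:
V(s, Z) = Z*s
J(G, u) = 2*G*u (J(G, u) = G*u + u*G = G*u + G*u = 2*G*u)
J(c, -26)/S = (2*185*(-26))/79233 = -9620*1/79233 = -9620/79233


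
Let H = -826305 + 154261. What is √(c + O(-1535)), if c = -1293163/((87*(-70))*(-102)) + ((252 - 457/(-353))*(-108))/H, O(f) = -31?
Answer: I*√4310361097573991554637165/361185007470 ≈ 5.7481*I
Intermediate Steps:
H = -672044
c = -4423243387397/2167110044820 (c = -1293163/((87*(-70))*(-102)) + ((252 - 457/(-353))*(-108))/(-672044) = -1293163/((-6090*(-102))) + ((252 - 457*(-1/353))*(-108))*(-1/672044) = -1293163/621180 + ((252 + 457/353)*(-108))*(-1/672044) = -1293163*1/621180 + ((89413/353)*(-108))*(-1/672044) = -1293163/621180 - 9656604/353*(-1/672044) = -1293163/621180 + 2414151/59307883 = -4423243387397/2167110044820 ≈ -2.0411)
√(c + O(-1535)) = √(-4423243387397/2167110044820 - 31) = √(-71603654776817/2167110044820) = I*√4310361097573991554637165/361185007470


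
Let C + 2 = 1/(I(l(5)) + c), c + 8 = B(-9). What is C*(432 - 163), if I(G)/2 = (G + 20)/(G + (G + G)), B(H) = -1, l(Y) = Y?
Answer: -9953/17 ≈ -585.47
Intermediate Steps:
c = -9 (c = -8 - 1 = -9)
I(G) = 2*(20 + G)/(3*G) (I(G) = 2*((G + 20)/(G + (G + G))) = 2*((20 + G)/(G + 2*G)) = 2*((20 + G)/((3*G))) = 2*((20 + G)*(1/(3*G))) = 2*((20 + G)/(3*G)) = 2*(20 + G)/(3*G))
C = -37/17 (C = -2 + 1/((⅔)*(20 + 5)/5 - 9) = -2 + 1/((⅔)*(⅕)*25 - 9) = -2 + 1/(10/3 - 9) = -2 + 1/(-17/3) = -2 - 3/17 = -37/17 ≈ -2.1765)
C*(432 - 163) = -37*(432 - 163)/17 = -37/17*269 = -9953/17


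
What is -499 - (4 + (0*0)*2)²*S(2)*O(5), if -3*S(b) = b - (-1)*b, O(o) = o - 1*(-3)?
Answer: -985/3 ≈ -328.33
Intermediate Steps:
O(o) = 3 + o (O(o) = o + 3 = 3 + o)
S(b) = -2*b/3 (S(b) = -(b - (-1)*b)/3 = -(b + b)/3 = -2*b/3)
-499 - (4 + (0*0)*2)²*S(2)*O(5) = -499 - (4 + (0*0)*2)²*(-⅔*2)*(3 + 5) = -499 - (4 + 0*2)²*(-4/3)*8 = -499 - (4 + 0)²*(-4/3)*8 = -499 - 4²*(-4/3)*8 = -499 - 16*(-4/3)*8 = -499 - (-64)*8/3 = -499 - 1*(-512/3) = -499 + 512/3 = -985/3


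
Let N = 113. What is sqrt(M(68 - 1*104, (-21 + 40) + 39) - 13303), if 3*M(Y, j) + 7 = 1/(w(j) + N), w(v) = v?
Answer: I*sqrt(389061195)/171 ≈ 115.35*I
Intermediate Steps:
M(Y, j) = -7/3 + 1/(3*(113 + j)) (M(Y, j) = -7/3 + 1/(3*(j + 113)) = -7/3 + 1/(3*(113 + j)))
sqrt(M(68 - 1*104, (-21 + 40) + 39) - 13303) = sqrt((-790 - 7*((-21 + 40) + 39))/(3*(113 + ((-21 + 40) + 39))) - 13303) = sqrt((-790 - 7*(19 + 39))/(3*(113 + (19 + 39))) - 13303) = sqrt((-790 - 7*58)/(3*(113 + 58)) - 13303) = sqrt((1/3)*(-790 - 406)/171 - 13303) = sqrt((1/3)*(1/171)*(-1196) - 13303) = sqrt(-1196/513 - 13303) = sqrt(-6825635/513) = I*sqrt(389061195)/171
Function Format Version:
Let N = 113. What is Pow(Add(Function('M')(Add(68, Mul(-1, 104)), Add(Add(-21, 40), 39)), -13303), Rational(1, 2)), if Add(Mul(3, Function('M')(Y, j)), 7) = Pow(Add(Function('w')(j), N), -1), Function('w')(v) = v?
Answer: Mul(Rational(1, 171), I, Pow(389061195, Rational(1, 2))) ≈ Mul(115.35, I)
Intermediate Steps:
Function('M')(Y, j) = Add(Rational(-7, 3), Mul(Rational(1, 3), Pow(Add(113, j), -1))) (Function('M')(Y, j) = Add(Rational(-7, 3), Mul(Rational(1, 3), Pow(Add(j, 113), -1))) = Add(Rational(-7, 3), Mul(Rational(1, 3), Pow(Add(113, j), -1))))
Pow(Add(Function('M')(Add(68, Mul(-1, 104)), Add(Add(-21, 40), 39)), -13303), Rational(1, 2)) = Pow(Add(Mul(Rational(1, 3), Pow(Add(113, Add(Add(-21, 40), 39)), -1), Add(-790, Mul(-7, Add(Add(-21, 40), 39)))), -13303), Rational(1, 2)) = Pow(Add(Mul(Rational(1, 3), Pow(Add(113, Add(19, 39)), -1), Add(-790, Mul(-7, Add(19, 39)))), -13303), Rational(1, 2)) = Pow(Add(Mul(Rational(1, 3), Pow(Add(113, 58), -1), Add(-790, Mul(-7, 58))), -13303), Rational(1, 2)) = Pow(Add(Mul(Rational(1, 3), Pow(171, -1), Add(-790, -406)), -13303), Rational(1, 2)) = Pow(Add(Mul(Rational(1, 3), Rational(1, 171), -1196), -13303), Rational(1, 2)) = Pow(Add(Rational(-1196, 513), -13303), Rational(1, 2)) = Pow(Rational(-6825635, 513), Rational(1, 2)) = Mul(Rational(1, 171), I, Pow(389061195, Rational(1, 2)))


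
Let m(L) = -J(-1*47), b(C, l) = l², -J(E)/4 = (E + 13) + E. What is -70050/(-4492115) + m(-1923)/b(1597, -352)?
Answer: 361201497/27829550848 ≈ 0.012979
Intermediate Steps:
J(E) = -52 - 8*E (J(E) = -4*((E + 13) + E) = -4*((13 + E) + E) = -4*(13 + 2*E) = -52 - 8*E)
m(L) = -324 (m(L) = -(-52 - (-8)*47) = -(-52 - 8*(-47)) = -(-52 + 376) = -1*324 = -324)
-70050/(-4492115) + m(-1923)/b(1597, -352) = -70050/(-4492115) - 324/((-352)²) = -70050*(-1/4492115) - 324/123904 = 14010/898423 - 324*1/123904 = 14010/898423 - 81/30976 = 361201497/27829550848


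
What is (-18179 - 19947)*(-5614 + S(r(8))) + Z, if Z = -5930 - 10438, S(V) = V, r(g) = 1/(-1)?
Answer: 214061122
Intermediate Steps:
r(g) = -1
Z = -16368
(-18179 - 19947)*(-5614 + S(r(8))) + Z = (-18179 - 19947)*(-5614 - 1) - 16368 = -38126*(-5615) - 16368 = 214077490 - 16368 = 214061122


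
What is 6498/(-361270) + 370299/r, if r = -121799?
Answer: -67284684816/22001162365 ≈ -3.0582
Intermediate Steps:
6498/(-361270) + 370299/r = 6498/(-361270) + 370299/(-121799) = 6498*(-1/361270) + 370299*(-1/121799) = -3249/180635 - 370299/121799 = -67284684816/22001162365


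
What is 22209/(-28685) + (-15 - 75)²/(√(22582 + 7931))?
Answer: -22209/28685 + 2700*√30513/10171 ≈ 45.596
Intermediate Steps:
22209/(-28685) + (-15 - 75)²/(√(22582 + 7931)) = 22209*(-1/28685) + (-90)²/(√30513) = -22209/28685 + 8100*(√30513/30513) = -22209/28685 + 2700*√30513/10171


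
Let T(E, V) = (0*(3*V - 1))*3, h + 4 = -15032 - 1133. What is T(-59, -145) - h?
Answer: 16169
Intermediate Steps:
h = -16169 (h = -4 + (-15032 - 1133) = -4 - 16165 = -16169)
T(E, V) = 0 (T(E, V) = (0*(-1 + 3*V))*3 = 0*3 = 0)
T(-59, -145) - h = 0 - 1*(-16169) = 0 + 16169 = 16169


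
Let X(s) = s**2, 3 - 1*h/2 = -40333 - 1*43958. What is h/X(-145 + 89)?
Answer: 6021/112 ≈ 53.759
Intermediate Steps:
h = 168588 (h = 6 - 2*(-40333 - 1*43958) = 6 - 2*(-40333 - 43958) = 6 - 2*(-84291) = 6 + 168582 = 168588)
h/X(-145 + 89) = 168588/((-145 + 89)**2) = 168588/((-56)**2) = 168588/3136 = 168588*(1/3136) = 6021/112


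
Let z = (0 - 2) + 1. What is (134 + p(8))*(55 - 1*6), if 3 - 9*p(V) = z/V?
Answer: 473977/72 ≈ 6583.0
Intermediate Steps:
z = -1 (z = -2 + 1 = -1)
p(V) = ⅓ + 1/(9*V) (p(V) = ⅓ - (-1)/(9*V) = ⅓ + 1/(9*V))
(134 + p(8))*(55 - 1*6) = (134 + (⅑)*(1 + 3*8)/8)*(55 - 1*6) = (134 + (⅑)*(⅛)*(1 + 24))*(55 - 6) = (134 + (⅑)*(⅛)*25)*49 = (134 + 25/72)*49 = (9673/72)*49 = 473977/72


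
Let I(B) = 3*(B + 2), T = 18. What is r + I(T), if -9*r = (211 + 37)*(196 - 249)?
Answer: 13684/9 ≈ 1520.4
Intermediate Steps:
r = 13144/9 (r = -(211 + 37)*(196 - 249)/9 = -248*(-53)/9 = -⅑*(-13144) = 13144/9 ≈ 1460.4)
I(B) = 6 + 3*B (I(B) = 3*(2 + B) = 6 + 3*B)
r + I(T) = 13144/9 + (6 + 3*18) = 13144/9 + (6 + 54) = 13144/9 + 60 = 13684/9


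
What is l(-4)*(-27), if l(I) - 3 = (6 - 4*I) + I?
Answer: -567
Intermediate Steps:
l(I) = 9 - 3*I (l(I) = 3 + ((6 - 4*I) + I) = 3 + (6 - 3*I) = 9 - 3*I)
l(-4)*(-27) = (9 - 3*(-4))*(-27) = (9 + 12)*(-27) = 21*(-27) = -567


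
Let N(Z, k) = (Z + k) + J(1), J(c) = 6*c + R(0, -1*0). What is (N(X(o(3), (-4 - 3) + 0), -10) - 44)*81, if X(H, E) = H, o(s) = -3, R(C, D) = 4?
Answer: -3807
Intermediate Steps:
J(c) = 4 + 6*c (J(c) = 6*c + 4 = 4 + 6*c)
N(Z, k) = 10 + Z + k (N(Z, k) = (Z + k) + (4 + 6*1) = (Z + k) + (4 + 6) = (Z + k) + 10 = 10 + Z + k)
(N(X(o(3), (-4 - 3) + 0), -10) - 44)*81 = ((10 - 3 - 10) - 44)*81 = (-3 - 44)*81 = -47*81 = -3807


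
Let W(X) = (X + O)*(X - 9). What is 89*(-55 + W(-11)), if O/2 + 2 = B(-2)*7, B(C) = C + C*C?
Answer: -28035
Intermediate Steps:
B(C) = C + C**2
O = 24 (O = -4 + 2*(-2*(1 - 2)*7) = -4 + 2*(-2*(-1)*7) = -4 + 2*(2*7) = -4 + 2*14 = -4 + 28 = 24)
W(X) = (-9 + X)*(24 + X) (W(X) = (X + 24)*(X - 9) = (24 + X)*(-9 + X) = (-9 + X)*(24 + X))
89*(-55 + W(-11)) = 89*(-55 + (-216 + (-11)**2 + 15*(-11))) = 89*(-55 + (-216 + 121 - 165)) = 89*(-55 - 260) = 89*(-315) = -28035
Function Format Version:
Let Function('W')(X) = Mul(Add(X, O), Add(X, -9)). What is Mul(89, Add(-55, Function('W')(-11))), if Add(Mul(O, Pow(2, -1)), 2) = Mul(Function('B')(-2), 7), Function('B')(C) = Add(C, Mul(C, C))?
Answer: -28035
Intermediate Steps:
Function('B')(C) = Add(C, Pow(C, 2))
O = 24 (O = Add(-4, Mul(2, Mul(Mul(-2, Add(1, -2)), 7))) = Add(-4, Mul(2, Mul(Mul(-2, -1), 7))) = Add(-4, Mul(2, Mul(2, 7))) = Add(-4, Mul(2, 14)) = Add(-4, 28) = 24)
Function('W')(X) = Mul(Add(-9, X), Add(24, X)) (Function('W')(X) = Mul(Add(X, 24), Add(X, -9)) = Mul(Add(24, X), Add(-9, X)) = Mul(Add(-9, X), Add(24, X)))
Mul(89, Add(-55, Function('W')(-11))) = Mul(89, Add(-55, Add(-216, Pow(-11, 2), Mul(15, -11)))) = Mul(89, Add(-55, Add(-216, 121, -165))) = Mul(89, Add(-55, -260)) = Mul(89, -315) = -28035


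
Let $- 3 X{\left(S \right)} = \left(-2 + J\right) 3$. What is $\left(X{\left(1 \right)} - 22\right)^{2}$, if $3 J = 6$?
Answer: $484$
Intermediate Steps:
$J = 2$ ($J = \frac{1}{3} \cdot 6 = 2$)
$X{\left(S \right)} = 0$ ($X{\left(S \right)} = - \frac{\left(-2 + 2\right) 3}{3} = - \frac{0 \cdot 3}{3} = \left(- \frac{1}{3}\right) 0 = 0$)
$\left(X{\left(1 \right)} - 22\right)^{2} = \left(0 - 22\right)^{2} = \left(-22\right)^{2} = 484$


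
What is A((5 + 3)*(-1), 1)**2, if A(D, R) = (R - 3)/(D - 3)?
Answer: 4/121 ≈ 0.033058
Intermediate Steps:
A(D, R) = (-3 + R)/(-3 + D)
A((5 + 3)*(-1), 1)**2 = ((-3 + 1)/(-3 + (5 + 3)*(-1)))**2 = (-2/(-3 + 8*(-1)))**2 = (-2/(-3 - 8))**2 = (-2/(-11))**2 = (-1/11*(-2))**2 = (2/11)**2 = 4/121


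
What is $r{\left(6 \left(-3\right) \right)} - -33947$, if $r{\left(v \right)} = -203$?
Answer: $33744$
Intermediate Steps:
$r{\left(6 \left(-3\right) \right)} - -33947 = -203 - -33947 = -203 + 33947 = 33744$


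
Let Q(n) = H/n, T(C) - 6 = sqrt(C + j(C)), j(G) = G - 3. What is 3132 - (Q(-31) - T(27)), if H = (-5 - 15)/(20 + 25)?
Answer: 875498/279 + sqrt(51) ≈ 3145.1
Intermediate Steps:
j(G) = -3 + G
T(C) = 6 + sqrt(-3 + 2*C) (T(C) = 6 + sqrt(C + (-3 + C)) = 6 + sqrt(-3 + 2*C))
H = -4/9 (H = -20/45 = -20*1/45 = -4/9 ≈ -0.44444)
Q(n) = -4/(9*n)
3132 - (Q(-31) - T(27)) = 3132 - (-4/9/(-31) - (6 + sqrt(-3 + 2*27))) = 3132 - (-4/9*(-1/31) - (6 + sqrt(-3 + 54))) = 3132 - (4/279 - (6 + sqrt(51))) = 3132 - (4/279 + (-6 - sqrt(51))) = 3132 - (-1670/279 - sqrt(51)) = 3132 + (1670/279 + sqrt(51)) = 875498/279 + sqrt(51)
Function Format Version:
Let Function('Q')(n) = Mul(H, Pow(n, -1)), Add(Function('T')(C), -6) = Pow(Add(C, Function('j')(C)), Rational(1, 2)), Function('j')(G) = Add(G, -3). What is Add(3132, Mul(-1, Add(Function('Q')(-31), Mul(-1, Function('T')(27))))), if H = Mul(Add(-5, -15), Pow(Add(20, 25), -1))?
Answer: Add(Rational(875498, 279), Pow(51, Rational(1, 2))) ≈ 3145.1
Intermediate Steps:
Function('j')(G) = Add(-3, G)
Function('T')(C) = Add(6, Pow(Add(-3, Mul(2, C)), Rational(1, 2))) (Function('T')(C) = Add(6, Pow(Add(C, Add(-3, C)), Rational(1, 2))) = Add(6, Pow(Add(-3, Mul(2, C)), Rational(1, 2))))
H = Rational(-4, 9) (H = Mul(-20, Pow(45, -1)) = Mul(-20, Rational(1, 45)) = Rational(-4, 9) ≈ -0.44444)
Function('Q')(n) = Mul(Rational(-4, 9), Pow(n, -1))
Add(3132, Mul(-1, Add(Function('Q')(-31), Mul(-1, Function('T')(27))))) = Add(3132, Mul(-1, Add(Mul(Rational(-4, 9), Pow(-31, -1)), Mul(-1, Add(6, Pow(Add(-3, Mul(2, 27)), Rational(1, 2))))))) = Add(3132, Mul(-1, Add(Mul(Rational(-4, 9), Rational(-1, 31)), Mul(-1, Add(6, Pow(Add(-3, 54), Rational(1, 2))))))) = Add(3132, Mul(-1, Add(Rational(4, 279), Mul(-1, Add(6, Pow(51, Rational(1, 2))))))) = Add(3132, Mul(-1, Add(Rational(4, 279), Add(-6, Mul(-1, Pow(51, Rational(1, 2))))))) = Add(3132, Mul(-1, Add(Rational(-1670, 279), Mul(-1, Pow(51, Rational(1, 2)))))) = Add(3132, Add(Rational(1670, 279), Pow(51, Rational(1, 2)))) = Add(Rational(875498, 279), Pow(51, Rational(1, 2)))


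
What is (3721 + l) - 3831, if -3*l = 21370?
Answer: -21700/3 ≈ -7233.3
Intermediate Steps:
l = -21370/3 (l = -1/3*21370 = -21370/3 ≈ -7123.3)
(3721 + l) - 3831 = (3721 - 21370/3) - 3831 = -10207/3 - 3831 = -21700/3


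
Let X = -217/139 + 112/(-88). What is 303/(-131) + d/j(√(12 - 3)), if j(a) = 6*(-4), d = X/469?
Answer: -744884407/322080792 ≈ -2.3127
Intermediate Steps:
X = -4333/1529 (X = -217*1/139 + 112*(-1/88) = -217/139 - 14/11 = -4333/1529 ≈ -2.8339)
d = -619/102443 (d = -4333/1529/469 = -4333/1529*1/469 = -619/102443 ≈ -0.0060424)
j(a) = -24
303/(-131) + d/j(√(12 - 3)) = 303/(-131) - 619/102443/(-24) = 303*(-1/131) - 619/102443*(-1/24) = -303/131 + 619/2458632 = -744884407/322080792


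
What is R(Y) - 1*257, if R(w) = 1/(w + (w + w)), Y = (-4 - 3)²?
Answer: -37778/147 ≈ -256.99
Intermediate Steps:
Y = 49 (Y = (-7)² = 49)
R(w) = 1/(3*w) (R(w) = 1/(w + 2*w) = 1/(3*w))
R(Y) - 1*257 = (⅓)/49 - 1*257 = (⅓)*(1/49) - 257 = 1/147 - 257 = -37778/147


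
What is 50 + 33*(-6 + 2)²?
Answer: 578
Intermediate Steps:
50 + 33*(-6 + 2)² = 50 + 33*(-4)² = 50 + 33*16 = 50 + 528 = 578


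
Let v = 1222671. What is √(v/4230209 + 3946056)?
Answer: 5*√2824534717055095215/4230209 ≈ 1986.5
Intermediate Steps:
√(v/4230209 + 3946056) = √(1222671/4230209 + 3946056) = √(16692642828375/4230209) = 5*√2824534717055095215/4230209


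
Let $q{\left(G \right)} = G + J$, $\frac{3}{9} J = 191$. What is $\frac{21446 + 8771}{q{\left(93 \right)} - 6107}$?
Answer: $- \frac{30217}{5441} \approx -5.5536$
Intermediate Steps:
$J = 573$ ($J = 3 \cdot 191 = 573$)
$q{\left(G \right)} = 573 + G$ ($q{\left(G \right)} = G + 573 = 573 + G$)
$\frac{21446 + 8771}{q{\left(93 \right)} - 6107} = \frac{21446 + 8771}{\left(573 + 93\right) - 6107} = \frac{30217}{666 - 6107} = \frac{30217}{-5441} = 30217 \left(- \frac{1}{5441}\right) = - \frac{30217}{5441}$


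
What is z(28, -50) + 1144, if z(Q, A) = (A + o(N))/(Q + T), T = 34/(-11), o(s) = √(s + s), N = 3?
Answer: 156453/137 + 11*√6/274 ≈ 1142.1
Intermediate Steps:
o(s) = √2*√s (o(s) = √(2*s) = √2*√s)
T = -34/11 (T = 34*(-1/11) = -34/11 ≈ -3.0909)
z(Q, A) = (A + √6)/(-34/11 + Q) (z(Q, A) = (A + √2*√3)/(Q - 34/11) = (A + √6)/(-34/11 + Q))
z(28, -50) + 1144 = 11*(-50 + √6)/(-34 + 11*28) + 1144 = 11*(-50 + √6)/(-34 + 308) + 1144 = 11*(-50 + √6)/274 + 1144 = 11*(1/274)*(-50 + √6) + 1144 = (-275/137 + 11*√6/274) + 1144 = 156453/137 + 11*√6/274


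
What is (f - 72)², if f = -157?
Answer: 52441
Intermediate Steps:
(f - 72)² = (-157 - 72)² = (-229)² = 52441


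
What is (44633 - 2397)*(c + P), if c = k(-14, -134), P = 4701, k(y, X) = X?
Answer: 192891812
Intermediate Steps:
c = -134
(44633 - 2397)*(c + P) = (44633 - 2397)*(-134 + 4701) = 42236*4567 = 192891812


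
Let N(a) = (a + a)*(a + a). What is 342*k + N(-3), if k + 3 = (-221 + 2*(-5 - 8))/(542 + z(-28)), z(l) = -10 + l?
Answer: -32413/28 ≈ -1157.6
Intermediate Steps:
N(a) = 4*a² (N(a) = (2*a)*(2*a) = 4*a²)
k = -1759/504 (k = -3 + (-221 + 2*(-5 - 8))/(542 + (-10 - 28)) = -3 + (-221 + 2*(-13))/(542 - 38) = -3 + (-221 - 26)/504 = -3 - 247*1/504 = -3 - 247/504 = -1759/504 ≈ -3.4901)
342*k + N(-3) = 342*(-1759/504) + 4*(-3)² = -33421/28 + 4*9 = -33421/28 + 36 = -32413/28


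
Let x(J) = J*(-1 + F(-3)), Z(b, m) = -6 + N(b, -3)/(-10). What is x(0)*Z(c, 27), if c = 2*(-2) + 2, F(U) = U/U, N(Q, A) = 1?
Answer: 0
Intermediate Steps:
F(U) = 1
c = -2 (c = -4 + 2 = -2)
Z(b, m) = -61/10 (Z(b, m) = -6 + 1/(-10) = -6 + 1*(-⅒) = -6 - ⅒ = -61/10)
x(J) = 0 (x(J) = J*(-1 + 1) = J*0 = 0)
x(0)*Z(c, 27) = 0*(-61/10) = 0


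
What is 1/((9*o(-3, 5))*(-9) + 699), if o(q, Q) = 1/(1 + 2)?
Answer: 1/672 ≈ 0.0014881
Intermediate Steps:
o(q, Q) = ⅓ (o(q, Q) = 1/3 = ⅓)
1/((9*o(-3, 5))*(-9) + 699) = 1/((9*(⅓))*(-9) + 699) = 1/(3*(-9) + 699) = 1/(-27 + 699) = 1/672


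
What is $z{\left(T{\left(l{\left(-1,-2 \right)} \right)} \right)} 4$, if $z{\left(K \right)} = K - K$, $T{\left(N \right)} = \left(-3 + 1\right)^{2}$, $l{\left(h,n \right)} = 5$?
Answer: $0$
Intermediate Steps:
$T{\left(N \right)} = 4$ ($T{\left(N \right)} = \left(-2\right)^{2} = 4$)
$z{\left(K \right)} = 0$
$z{\left(T{\left(l{\left(-1,-2 \right)} \right)} \right)} 4 = 0 \cdot 4 = 0$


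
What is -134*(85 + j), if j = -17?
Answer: -9112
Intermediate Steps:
-134*(85 + j) = -134*(85 - 17) = -134*68 = -9112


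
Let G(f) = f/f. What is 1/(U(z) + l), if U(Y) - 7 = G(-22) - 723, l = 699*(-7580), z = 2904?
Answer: -1/5299135 ≈ -1.8871e-7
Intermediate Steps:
G(f) = 1
l = -5298420
U(Y) = -715 (U(Y) = 7 + (1 - 723) = 7 - 722 = -715)
1/(U(z) + l) = 1/(-715 - 5298420) = 1/(-5299135) = -1/5299135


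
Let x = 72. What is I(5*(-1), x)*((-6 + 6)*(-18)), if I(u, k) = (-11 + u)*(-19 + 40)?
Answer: 0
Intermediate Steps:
I(u, k) = -231 + 21*u (I(u, k) = (-11 + u)*21 = -231 + 21*u)
I(5*(-1), x)*((-6 + 6)*(-18)) = (-231 + 21*(5*(-1)))*((-6 + 6)*(-18)) = (-231 + 21*(-5))*(0*(-18)) = (-231 - 105)*0 = -336*0 = 0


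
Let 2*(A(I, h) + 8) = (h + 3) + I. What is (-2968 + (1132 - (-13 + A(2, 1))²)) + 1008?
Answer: -1152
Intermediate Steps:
A(I, h) = -13/2 + I/2 + h/2 (A(I, h) = -8 + ((h + 3) + I)/2 = -8 + ((3 + h) + I)/2 = -8 + (3 + I + h)/2 = -8 + (3/2 + I/2 + h/2) = -13/2 + I/2 + h/2)
(-2968 + (1132 - (-13 + A(2, 1))²)) + 1008 = (-2968 + (1132 - (-13 + (-13/2 + (½)*2 + (½)*1))²)) + 1008 = (-2968 + (1132 - (-13 + (-13/2 + 1 + ½))²)) + 1008 = (-2968 + (1132 - (-13 - 5)²)) + 1008 = (-2968 + (1132 - 1*(-18)²)) + 1008 = (-2968 + (1132 - 1*324)) + 1008 = (-2968 + (1132 - 324)) + 1008 = (-2968 + 808) + 1008 = -2160 + 1008 = -1152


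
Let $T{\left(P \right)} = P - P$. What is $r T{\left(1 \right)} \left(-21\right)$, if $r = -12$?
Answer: $0$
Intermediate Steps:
$T{\left(P \right)} = 0$
$r T{\left(1 \right)} \left(-21\right) = \left(-12\right) 0 \left(-21\right) = 0 \left(-21\right) = 0$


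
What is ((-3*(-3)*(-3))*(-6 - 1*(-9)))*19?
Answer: -1539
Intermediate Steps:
((-3*(-3)*(-3))*(-6 - 1*(-9)))*19 = ((9*(-3))*(-6 + 9))*19 = -27*3*19 = -81*19 = -1539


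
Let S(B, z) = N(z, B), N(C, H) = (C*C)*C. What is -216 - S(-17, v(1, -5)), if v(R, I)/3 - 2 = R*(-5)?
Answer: 513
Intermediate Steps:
v(R, I) = 6 - 15*R (v(R, I) = 6 + 3*(R*(-5)) = 6 + 3*(-5*R) = 6 - 15*R)
N(C, H) = C³ (N(C, H) = C²*C = C³)
S(B, z) = z³
-216 - S(-17, v(1, -5)) = -216 - (6 - 15*1)³ = -216 - (6 - 15)³ = -216 - 1*(-9)³ = -216 - 1*(-729) = -216 + 729 = 513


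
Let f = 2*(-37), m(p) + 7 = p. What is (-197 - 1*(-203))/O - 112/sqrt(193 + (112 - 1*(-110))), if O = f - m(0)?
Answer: -6/67 - 112*sqrt(415)/415 ≈ -5.5874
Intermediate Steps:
m(p) = -7 + p
f = -74
O = -67 (O = -74 - (-7 + 0) = -74 - 1*(-7) = -74 + 7 = -67)
(-197 - 1*(-203))/O - 112/sqrt(193 + (112 - 1*(-110))) = (-197 - 1*(-203))/(-67) - 112/sqrt(193 + (112 - 1*(-110))) = (-197 + 203)*(-1/67) - 112/sqrt(193 + (112 + 110)) = 6*(-1/67) - 112/sqrt(193 + 222) = -6/67 - 112*sqrt(415)/415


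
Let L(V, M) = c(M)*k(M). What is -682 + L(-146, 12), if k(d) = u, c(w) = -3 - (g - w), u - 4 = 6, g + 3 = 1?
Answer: -572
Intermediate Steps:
g = -2 (g = -3 + 1 = -2)
u = 10 (u = 4 + 6 = 10)
c(w) = -1 + w (c(w) = -3 - (-2 - w) = -3 + (2 + w) = -1 + w)
k(d) = 10
L(V, M) = -10 + 10*M (L(V, M) = (-1 + M)*10 = -10 + 10*M)
-682 + L(-146, 12) = -682 + (-10 + 10*12) = -682 + (-10 + 120) = -682 + 110 = -572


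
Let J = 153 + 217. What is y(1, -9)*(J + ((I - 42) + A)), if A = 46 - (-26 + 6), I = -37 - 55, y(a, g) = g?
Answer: -2718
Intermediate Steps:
I = -92
A = 66 (A = 46 - 1*(-20) = 46 + 20 = 66)
J = 370
y(1, -9)*(J + ((I - 42) + A)) = -9*(370 + ((-92 - 42) + 66)) = -9*(370 + (-134 + 66)) = -9*(370 - 68) = -9*302 = -2718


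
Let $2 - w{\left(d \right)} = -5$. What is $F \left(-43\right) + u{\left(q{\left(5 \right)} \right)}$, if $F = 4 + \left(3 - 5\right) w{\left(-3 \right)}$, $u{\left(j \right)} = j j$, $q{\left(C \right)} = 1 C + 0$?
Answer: $455$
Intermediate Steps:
$q{\left(C \right)} = C$ ($q{\left(C \right)} = C + 0 = C$)
$u{\left(j \right)} = j^{2}$
$w{\left(d \right)} = 7$ ($w{\left(d \right)} = 2 - -5 = 2 + 5 = 7$)
$F = -10$ ($F = 4 + \left(3 - 5\right) 7 = 4 - 14 = -10$)
$F \left(-43\right) + u{\left(q{\left(5 \right)} \right)} = \left(-10\right) \left(-43\right) + 5^{2} = 430 + 25 = 455$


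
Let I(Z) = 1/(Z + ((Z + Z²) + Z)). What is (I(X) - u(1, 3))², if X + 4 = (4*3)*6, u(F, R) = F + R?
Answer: 372914721/23309584 ≈ 15.998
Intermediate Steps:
X = 68 (X = -4 + (4*3)*6 = -4 + 12*6 = -4 + 72 = 68)
I(Z) = 1/(Z² + 3*Z) (I(Z) = 1/(Z + (Z² + 2*Z)) = 1/(Z² + 3*Z))
(I(X) - u(1, 3))² = (1/(68*(3 + 68)) - (1 + 3))² = ((1/68)/71 - 1*4)² = ((1/68)*(1/71) - 4)² = (1/4828 - 4)² = (-19311/4828)² = 372914721/23309584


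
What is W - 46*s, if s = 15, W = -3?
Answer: -693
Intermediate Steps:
W - 46*s = -3 - 46*15 = -3 - 690 = -693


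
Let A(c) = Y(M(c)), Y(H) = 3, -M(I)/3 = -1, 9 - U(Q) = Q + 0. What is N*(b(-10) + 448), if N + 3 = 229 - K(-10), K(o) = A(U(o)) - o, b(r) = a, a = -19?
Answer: 91377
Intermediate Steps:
U(Q) = 9 - Q (U(Q) = 9 - (Q + 0) = 9 - Q)
M(I) = 3 (M(I) = -3*(-1) = 3)
b(r) = -19
A(c) = 3
K(o) = 3 - o
N = 213 (N = -3 + (229 - (3 - 1*(-10))) = -3 + (229 - (3 + 10)) = -3 + (229 - 1*13) = -3 + (229 - 13) = -3 + 216 = 213)
N*(b(-10) + 448) = 213*(-19 + 448) = 213*429 = 91377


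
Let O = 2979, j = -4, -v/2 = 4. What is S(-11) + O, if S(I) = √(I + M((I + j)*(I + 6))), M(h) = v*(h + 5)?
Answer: 2979 + I*√651 ≈ 2979.0 + 25.515*I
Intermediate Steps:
v = -8 (v = -2*4 = -8)
M(h) = -40 - 8*h (M(h) = -8*(h + 5) = -8*(5 + h) = -40 - 8*h)
S(I) = √(-40 + I - 8*(-4 + I)*(6 + I)) (S(I) = √(I + (-40 - 8*(I - 4)*(I + 6))) = √(I + (-40 - 8*(-4 + I)*(6 + I))) = √(-40 + I - 8*(-4 + I)*(6 + I)))
S(-11) + O = √(152 - 15*(-11) - 8*(-11)²) + 2979 = √(152 + 165 - 8*121) + 2979 = √(152 + 165 - 968) + 2979 = √(-651) + 2979 = I*√651 + 2979 = 2979 + I*√651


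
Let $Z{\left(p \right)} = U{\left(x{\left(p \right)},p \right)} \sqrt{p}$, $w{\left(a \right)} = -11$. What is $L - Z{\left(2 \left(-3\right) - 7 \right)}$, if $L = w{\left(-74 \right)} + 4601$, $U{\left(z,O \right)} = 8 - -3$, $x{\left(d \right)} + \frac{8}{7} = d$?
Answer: $4590 - 11 i \sqrt{13} \approx 4590.0 - 39.661 i$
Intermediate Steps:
$x{\left(d \right)} = - \frac{8}{7} + d$
$U{\left(z,O \right)} = 11$ ($U{\left(z,O \right)} = 8 + 3 = 11$)
$Z{\left(p \right)} = 11 \sqrt{p}$
$L = 4590$ ($L = -11 + 4601 = 4590$)
$L - Z{\left(2 \left(-3\right) - 7 \right)} = 4590 - 11 \sqrt{2 \left(-3\right) - 7} = 4590 - 11 \sqrt{-6 - 7} = 4590 - 11 \sqrt{-13} = 4590 - 11 i \sqrt{13}$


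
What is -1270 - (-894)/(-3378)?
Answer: -715159/563 ≈ -1270.3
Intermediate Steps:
-1270 - (-894)/(-3378) = -1270 - (-894)*(-1)/3378 = -1270 - 1*149/563 = -1270 - 149/563 = -715159/563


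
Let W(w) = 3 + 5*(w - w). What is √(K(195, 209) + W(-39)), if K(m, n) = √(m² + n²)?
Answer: √(3 + √81706) ≈ 16.995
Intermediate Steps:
W(w) = 3 (W(w) = 3 + 5*0 = 3 + 0 = 3)
√(K(195, 209) + W(-39)) = √(√(195² + 209²) + 3) = √(√(38025 + 43681) + 3) = √(√81706 + 3) = √(3 + √81706)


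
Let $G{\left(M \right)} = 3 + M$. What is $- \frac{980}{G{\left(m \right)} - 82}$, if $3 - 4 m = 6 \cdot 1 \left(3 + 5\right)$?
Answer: $\frac{3920}{361} \approx 10.859$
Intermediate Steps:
$m = - \frac{45}{4}$ ($m = \frac{3}{4} - \frac{6 \cdot 1 \left(3 + 5\right)}{4} = \frac{3}{4} - \frac{6 \cdot 1 \cdot 8}{4} = \frac{3}{4} - \frac{6 \cdot 8}{4} = \frac{3}{4} - 12 = - \frac{45}{4} \approx -11.25$)
$- \frac{980}{G{\left(m \right)} - 82} = - \frac{980}{\left(3 - \frac{45}{4}\right) - 82} = - \frac{980}{- \frac{33}{4} - 82} = - \frac{980}{- \frac{361}{4}} = \left(-980\right) \left(- \frac{4}{361}\right) = \frac{3920}{361}$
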